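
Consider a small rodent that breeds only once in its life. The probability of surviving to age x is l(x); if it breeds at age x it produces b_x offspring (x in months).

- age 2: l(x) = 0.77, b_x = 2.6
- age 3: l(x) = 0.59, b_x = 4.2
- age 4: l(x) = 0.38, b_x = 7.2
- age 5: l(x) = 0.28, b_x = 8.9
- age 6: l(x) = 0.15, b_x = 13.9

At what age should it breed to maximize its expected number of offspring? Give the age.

4

Expected offspring if breeding at age x = l(x) × b_x:
  age 2: 0.77 × 2.6 = 2.002
  age 3: 0.59 × 4.2 = 2.478
  age 4: 0.38 × 7.2 = 2.736
  age 5: 0.28 × 8.9 = 2.492
  age 6: 0.15 × 13.9 = 2.085
Maximum at age 4 (2.736).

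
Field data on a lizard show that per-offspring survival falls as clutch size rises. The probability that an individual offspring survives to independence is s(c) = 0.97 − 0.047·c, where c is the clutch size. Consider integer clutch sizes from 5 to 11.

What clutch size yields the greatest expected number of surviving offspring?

Expected surviving offspring = c × s(c):
  c=5: 5 × 0.735 = 3.675
  c=6: 6 × 0.688 = 4.128
  c=7: 7 × 0.641 = 4.487
  c=8: 8 × 0.594 = 4.752
  c=9: 9 × 0.547 = 4.923
  c=10: 10 × 0.500 = 5.000
  c=11: 11 × 0.453 = 4.983
Maximum at c = 10 (5.000 surviving offspring).

10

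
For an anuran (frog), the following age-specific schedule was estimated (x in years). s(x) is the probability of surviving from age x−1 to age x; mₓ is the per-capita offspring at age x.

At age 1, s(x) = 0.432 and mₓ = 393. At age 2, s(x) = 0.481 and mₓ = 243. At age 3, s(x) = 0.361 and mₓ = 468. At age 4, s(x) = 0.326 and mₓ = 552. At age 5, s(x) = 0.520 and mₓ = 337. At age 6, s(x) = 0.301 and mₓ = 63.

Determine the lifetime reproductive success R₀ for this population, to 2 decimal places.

Survivorship from birth: l_x = s_1·s_2·…·s_x.
  l_1 = 0.43200
  l_2 = 0.20779
  l_3 = 0.07501
  l_4 = 0.02445
  l_5 = 0.01272
  l_6 = 0.00383
R₀ = Σ l_x mₓ:
  age 1: 0.43200 × 393 = 169.7760
  age 2: 0.20779 × 243 = 50.4930
  age 3: 0.07501 × 468 = 35.1047
  age 4: 0.02445 × 552 = 13.4964
  age 5: 0.01272 × 337 = 4.2866
  age 6: 0.00383 × 63 = 0.2413
R₀ = 169.7760 + 50.4930 + 35.1047 + 13.4964 + 4.2866 + 0.2413 = 273.3980

273.40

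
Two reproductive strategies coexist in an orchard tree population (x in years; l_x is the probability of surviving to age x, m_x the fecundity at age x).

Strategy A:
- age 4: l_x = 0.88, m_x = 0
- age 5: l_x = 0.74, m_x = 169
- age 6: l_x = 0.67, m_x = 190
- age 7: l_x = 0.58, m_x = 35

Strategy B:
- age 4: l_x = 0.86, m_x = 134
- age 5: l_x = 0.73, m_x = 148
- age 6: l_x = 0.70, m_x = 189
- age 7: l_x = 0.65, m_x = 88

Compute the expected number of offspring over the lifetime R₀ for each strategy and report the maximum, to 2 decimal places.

Strategy A: R₀ = 0.88×0 + 0.74×169 + 0.67×190 + 0.58×35 = 272.6600
Strategy B: R₀ = 0.86×134 + 0.73×148 + 0.70×189 + 0.65×88 = 412.7800
Highest R₀: strategy B with 412.7800.

412.78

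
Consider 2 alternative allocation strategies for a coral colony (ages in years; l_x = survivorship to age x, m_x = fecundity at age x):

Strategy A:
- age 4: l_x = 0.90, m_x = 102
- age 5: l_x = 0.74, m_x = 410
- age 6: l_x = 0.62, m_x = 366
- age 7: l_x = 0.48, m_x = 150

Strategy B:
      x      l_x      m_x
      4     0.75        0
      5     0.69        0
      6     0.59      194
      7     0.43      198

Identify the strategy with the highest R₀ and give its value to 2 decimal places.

Strategy A: R₀ = 0.90×102 + 0.74×410 + 0.62×366 + 0.48×150 = 694.1200
Strategy B: R₀ = 0.75×0 + 0.69×0 + 0.59×194 + 0.43×198 = 199.6000
Highest R₀: strategy A with 694.1200.

694.12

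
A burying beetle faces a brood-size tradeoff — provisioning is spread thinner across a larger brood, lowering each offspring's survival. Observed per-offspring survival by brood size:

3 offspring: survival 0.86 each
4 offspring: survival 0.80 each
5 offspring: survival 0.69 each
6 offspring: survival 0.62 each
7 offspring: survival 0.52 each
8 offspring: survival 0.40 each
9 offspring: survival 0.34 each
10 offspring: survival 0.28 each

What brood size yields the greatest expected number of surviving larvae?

Expected surviving larvae = c × s(c):
  c=3: 3 × 0.86 = 2.580
  c=4: 4 × 0.80 = 3.200
  c=5: 5 × 0.69 = 3.450
  c=6: 6 × 0.62 = 3.720
  c=7: 7 × 0.52 = 3.640
  c=8: 8 × 0.40 = 3.200
  c=9: 9 × 0.34 = 3.060
  c=10: 10 × 0.28 = 2.800
Maximum at c = 6 (3.720 surviving larvae).

6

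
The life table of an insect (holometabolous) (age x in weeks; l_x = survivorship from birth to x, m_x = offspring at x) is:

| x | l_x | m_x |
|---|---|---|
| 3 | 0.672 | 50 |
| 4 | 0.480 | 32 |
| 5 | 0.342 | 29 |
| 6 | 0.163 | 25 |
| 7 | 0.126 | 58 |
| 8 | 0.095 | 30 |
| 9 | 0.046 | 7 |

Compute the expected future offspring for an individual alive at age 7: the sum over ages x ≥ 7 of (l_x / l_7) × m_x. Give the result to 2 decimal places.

l_7 = 0.126. Conditional survival from age 7 to x is l_x / l_7.
  x=7: (0.126/0.126) × 58 = 58.0000
  x=8: (0.095/0.126) × 30 = 22.6190
  x=9: (0.046/0.126) × 7 = 2.5556
Sum = 58.0000 + 22.6190 + 2.5556 = 83.1746

83.17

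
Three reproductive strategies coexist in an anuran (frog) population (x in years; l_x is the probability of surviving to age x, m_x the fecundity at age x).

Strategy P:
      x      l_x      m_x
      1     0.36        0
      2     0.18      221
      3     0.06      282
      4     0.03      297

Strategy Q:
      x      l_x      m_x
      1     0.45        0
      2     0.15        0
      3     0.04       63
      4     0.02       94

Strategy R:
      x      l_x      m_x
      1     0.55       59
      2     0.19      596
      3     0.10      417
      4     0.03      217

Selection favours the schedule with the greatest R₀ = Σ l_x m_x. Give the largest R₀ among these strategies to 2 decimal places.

193.90

Strategy P: R₀ = 0.36×0 + 0.18×221 + 0.06×282 + 0.03×297 = 65.6100
Strategy Q: R₀ = 0.45×0 + 0.15×0 + 0.04×63 + 0.02×94 = 4.4000
Strategy R: R₀ = 0.55×59 + 0.19×596 + 0.10×417 + 0.03×217 = 193.9000
Highest R₀: strategy R with 193.9000.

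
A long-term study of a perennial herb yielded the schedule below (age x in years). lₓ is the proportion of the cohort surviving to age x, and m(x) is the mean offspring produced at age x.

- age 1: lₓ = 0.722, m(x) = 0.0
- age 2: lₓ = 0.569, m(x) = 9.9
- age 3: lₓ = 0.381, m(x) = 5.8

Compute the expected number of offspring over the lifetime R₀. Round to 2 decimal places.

7.84

R₀ = Σ lₓ m(x):
  age 1: 0.722 × 0.0 = 0.0000
  age 2: 0.569 × 9.9 = 5.6331
  age 3: 0.381 × 5.8 = 2.2098
R₀ = 0.0000 + 5.6331 + 2.2098 = 7.8429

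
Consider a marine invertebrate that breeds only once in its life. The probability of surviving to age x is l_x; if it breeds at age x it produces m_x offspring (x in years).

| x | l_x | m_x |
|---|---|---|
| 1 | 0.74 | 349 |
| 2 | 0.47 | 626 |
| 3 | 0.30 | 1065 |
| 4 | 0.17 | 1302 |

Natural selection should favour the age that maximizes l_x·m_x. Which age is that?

3

Expected offspring if breeding at age x = l_x × m_x:
  age 1: 0.74 × 349 = 258.260
  age 2: 0.47 × 626 = 294.220
  age 3: 0.30 × 1065 = 319.500
  age 4: 0.17 × 1302 = 221.340
Maximum at age 3 (319.500).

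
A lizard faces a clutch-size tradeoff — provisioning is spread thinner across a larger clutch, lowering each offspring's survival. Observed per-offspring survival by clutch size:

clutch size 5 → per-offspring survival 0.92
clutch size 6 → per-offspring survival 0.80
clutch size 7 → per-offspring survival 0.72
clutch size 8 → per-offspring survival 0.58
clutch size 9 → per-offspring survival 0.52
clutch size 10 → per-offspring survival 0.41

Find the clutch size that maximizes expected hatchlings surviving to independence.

7

Expected hatchlings surviving to independence = c × s(c):
  c=5: 5 × 0.92 = 4.600
  c=6: 6 × 0.80 = 4.800
  c=7: 7 × 0.72 = 5.040
  c=8: 8 × 0.58 = 4.640
  c=9: 9 × 0.52 = 4.680
  c=10: 10 × 0.41 = 4.100
Maximum at c = 7 (5.040 hatchlings surviving to independence).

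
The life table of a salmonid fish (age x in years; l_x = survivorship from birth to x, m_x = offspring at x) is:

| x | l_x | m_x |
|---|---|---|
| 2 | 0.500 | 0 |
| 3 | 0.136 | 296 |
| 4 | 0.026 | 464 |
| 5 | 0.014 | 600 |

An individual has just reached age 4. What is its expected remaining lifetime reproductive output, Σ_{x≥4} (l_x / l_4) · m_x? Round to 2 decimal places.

787.08

l_4 = 0.026. Conditional survival from age 4 to x is l_x / l_4.
  x=4: (0.026/0.026) × 464 = 464.0000
  x=5: (0.014/0.026) × 600 = 323.0769
Sum = 464.0000 + 323.0769 = 787.0769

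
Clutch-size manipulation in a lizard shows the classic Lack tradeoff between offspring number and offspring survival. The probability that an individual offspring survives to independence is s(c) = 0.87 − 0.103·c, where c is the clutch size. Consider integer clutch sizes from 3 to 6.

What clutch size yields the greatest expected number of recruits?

Expected recruits = c × s(c):
  c=3: 3 × 0.561 = 1.683
  c=4: 4 × 0.458 = 1.832
  c=5: 5 × 0.355 = 1.775
  c=6: 6 × 0.252 = 1.512
Maximum at c = 4 (1.832 recruits).

4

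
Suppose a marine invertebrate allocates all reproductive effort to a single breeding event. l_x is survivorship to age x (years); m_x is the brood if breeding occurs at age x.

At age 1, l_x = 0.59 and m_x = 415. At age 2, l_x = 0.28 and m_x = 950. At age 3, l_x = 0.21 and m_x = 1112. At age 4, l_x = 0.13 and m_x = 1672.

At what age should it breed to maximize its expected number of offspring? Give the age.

Expected offspring if breeding at age x = l_x × m_x:
  age 1: 0.59 × 415 = 244.850
  age 2: 0.28 × 950 = 266.000
  age 3: 0.21 × 1112 = 233.520
  age 4: 0.13 × 1672 = 217.360
Maximum at age 2 (266.000).

2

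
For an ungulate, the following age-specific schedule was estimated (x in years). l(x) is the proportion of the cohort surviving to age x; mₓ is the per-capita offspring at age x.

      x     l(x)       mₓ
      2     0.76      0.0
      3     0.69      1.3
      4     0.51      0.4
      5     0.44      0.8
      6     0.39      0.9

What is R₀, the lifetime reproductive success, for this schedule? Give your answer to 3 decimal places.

R₀ = Σ l(x) mₓ:
  age 2: 0.76 × 0.0 = 0.0000
  age 3: 0.69 × 1.3 = 0.8970
  age 4: 0.51 × 0.4 = 0.2040
  age 5: 0.44 × 0.8 = 0.3520
  age 6: 0.39 × 0.9 = 0.3510
R₀ = 0.0000 + 0.8970 + 0.2040 + 0.3520 + 0.3510 = 1.8040

1.804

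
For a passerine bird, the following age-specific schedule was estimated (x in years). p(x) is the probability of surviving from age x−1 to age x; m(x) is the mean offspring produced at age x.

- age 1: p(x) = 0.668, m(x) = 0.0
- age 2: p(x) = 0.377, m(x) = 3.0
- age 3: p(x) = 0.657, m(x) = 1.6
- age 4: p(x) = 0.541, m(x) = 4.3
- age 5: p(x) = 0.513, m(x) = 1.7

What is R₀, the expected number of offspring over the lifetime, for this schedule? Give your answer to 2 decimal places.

Survivorship from birth: l_x = p_1·p_2·…·p_x.
  l_1 = 0.66800
  l_2 = 0.25184
  l_3 = 0.16546
  l_4 = 0.08951
  l_5 = 0.04592
R₀ = Σ l_x m(x):
  age 1: 0.66800 × 0.0 = 0.0000
  age 2: 0.25184 × 3.0 = 0.7555
  age 3: 0.16546 × 1.6 = 0.2647
  age 4: 0.08951 × 4.3 = 0.3849
  age 5: 0.04592 × 1.7 = 0.0781
R₀ = 0.0000 + 0.7555 + 0.2647 + 0.3849 + 0.0781 = 1.4832

1.48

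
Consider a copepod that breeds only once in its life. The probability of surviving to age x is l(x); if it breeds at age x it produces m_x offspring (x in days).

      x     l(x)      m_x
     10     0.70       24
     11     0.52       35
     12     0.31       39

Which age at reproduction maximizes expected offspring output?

Expected offspring if breeding at age x = l(x) × m_x:
  age 10: 0.70 × 24 = 16.800
  age 11: 0.52 × 35 = 18.200
  age 12: 0.31 × 39 = 12.090
Maximum at age 11 (18.200).

11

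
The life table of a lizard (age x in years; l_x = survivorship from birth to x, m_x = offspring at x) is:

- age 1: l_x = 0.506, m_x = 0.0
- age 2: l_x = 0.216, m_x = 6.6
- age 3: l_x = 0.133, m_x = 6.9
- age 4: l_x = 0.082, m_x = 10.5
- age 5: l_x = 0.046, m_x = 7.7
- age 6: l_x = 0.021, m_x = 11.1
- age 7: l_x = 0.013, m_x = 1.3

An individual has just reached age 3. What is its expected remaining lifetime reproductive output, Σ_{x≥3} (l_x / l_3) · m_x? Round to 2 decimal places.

l_3 = 0.133. Conditional survival from age 3 to x is l_x / l_3.
  x=3: (0.133/0.133) × 6.9 = 6.9000
  x=4: (0.082/0.133) × 10.5 = 6.4737
  x=5: (0.046/0.133) × 7.7 = 2.6632
  x=6: (0.021/0.133) × 11.1 = 1.7526
  x=7: (0.013/0.133) × 1.3 = 0.1271
Sum = 6.9000 + 6.4737 + 2.6632 + 1.7526 + 0.1271 = 17.9165

17.92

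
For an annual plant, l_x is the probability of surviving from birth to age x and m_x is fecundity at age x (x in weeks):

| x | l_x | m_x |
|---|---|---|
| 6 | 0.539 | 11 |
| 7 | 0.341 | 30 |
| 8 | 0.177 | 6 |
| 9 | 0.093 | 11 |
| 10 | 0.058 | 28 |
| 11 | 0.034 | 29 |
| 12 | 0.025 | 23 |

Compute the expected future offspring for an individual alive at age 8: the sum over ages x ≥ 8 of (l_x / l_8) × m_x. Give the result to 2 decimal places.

29.77

l_8 = 0.177. Conditional survival from age 8 to x is l_x / l_8.
  x=8: (0.177/0.177) × 6 = 6.0000
  x=9: (0.093/0.177) × 11 = 5.7797
  x=10: (0.058/0.177) × 28 = 9.1751
  x=11: (0.034/0.177) × 29 = 5.5706
  x=12: (0.025/0.177) × 23 = 3.2486
Sum = 6.0000 + 5.7797 + 9.1751 + 5.5706 + 3.2486 = 29.7740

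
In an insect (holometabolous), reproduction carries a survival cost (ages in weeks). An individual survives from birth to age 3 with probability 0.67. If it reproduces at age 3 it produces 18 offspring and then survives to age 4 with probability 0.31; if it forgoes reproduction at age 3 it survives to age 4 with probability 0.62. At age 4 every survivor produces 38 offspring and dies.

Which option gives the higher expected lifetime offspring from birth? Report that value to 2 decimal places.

breed at age 3: R₀ = 0.67 × (18 + 0.31 × 38) = 0.67 × 29.7800 = 19.9526
delay to age 4: R₀ = 0.67 × (0.62 × 38) = 0.67 × 23.5600 = 15.7852
Higher: breed at age 3 (19.9526).

19.95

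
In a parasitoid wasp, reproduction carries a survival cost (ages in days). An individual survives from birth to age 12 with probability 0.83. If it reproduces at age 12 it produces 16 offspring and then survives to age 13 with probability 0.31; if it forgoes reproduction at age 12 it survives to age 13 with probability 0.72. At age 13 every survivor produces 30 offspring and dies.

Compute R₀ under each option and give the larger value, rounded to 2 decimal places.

21.00

breed at age 12: R₀ = 0.83 × (16 + 0.31 × 30) = 0.83 × 25.3000 = 20.9990
delay to age 13: R₀ = 0.83 × (0.72 × 30) = 0.83 × 21.6000 = 17.9280
Higher: breed at age 12 (20.9990).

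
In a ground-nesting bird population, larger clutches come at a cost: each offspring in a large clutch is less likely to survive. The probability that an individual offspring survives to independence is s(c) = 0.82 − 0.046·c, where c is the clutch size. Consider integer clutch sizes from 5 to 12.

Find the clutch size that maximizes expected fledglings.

Expected fledglings = c × s(c):
  c=5: 5 × 0.590 = 2.950
  c=6: 6 × 0.544 = 3.264
  c=7: 7 × 0.498 = 3.486
  c=8: 8 × 0.452 = 3.616
  c=9: 9 × 0.406 = 3.654
  c=10: 10 × 0.360 = 3.600
  c=11: 11 × 0.314 = 3.454
  c=12: 12 × 0.268 = 3.216
Maximum at c = 9 (3.654 fledglings).

9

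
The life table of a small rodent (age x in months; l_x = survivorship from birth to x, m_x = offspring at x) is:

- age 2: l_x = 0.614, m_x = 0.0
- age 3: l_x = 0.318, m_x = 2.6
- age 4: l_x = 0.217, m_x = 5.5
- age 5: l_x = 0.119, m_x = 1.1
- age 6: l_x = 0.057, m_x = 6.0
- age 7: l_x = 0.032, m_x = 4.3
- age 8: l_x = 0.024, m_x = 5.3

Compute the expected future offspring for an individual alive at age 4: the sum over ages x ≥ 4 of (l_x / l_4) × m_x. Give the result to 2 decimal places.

l_4 = 0.217. Conditional survival from age 4 to x is l_x / l_4.
  x=4: (0.217/0.217) × 5.5 = 5.5000
  x=5: (0.119/0.217) × 1.1 = 0.6032
  x=6: (0.057/0.217) × 6.0 = 1.5760
  x=7: (0.032/0.217) × 4.3 = 0.6341
  x=8: (0.024/0.217) × 5.3 = 0.5862
Sum = 5.5000 + 0.6032 + 1.5760 + 0.6341 + 0.5862 = 8.8995

8.90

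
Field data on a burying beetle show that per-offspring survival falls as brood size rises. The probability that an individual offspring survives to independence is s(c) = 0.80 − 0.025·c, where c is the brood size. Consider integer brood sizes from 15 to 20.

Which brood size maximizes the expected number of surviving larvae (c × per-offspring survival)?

Expected surviving larvae = c × s(c):
  c=15: 15 × 0.425 = 6.375
  c=16: 16 × 0.400 = 6.400
  c=17: 17 × 0.375 = 6.375
  c=18: 18 × 0.350 = 6.300
  c=19: 19 × 0.325 = 6.175
  c=20: 20 × 0.300 = 6.000
Maximum at c = 16 (6.400 surviving larvae).

16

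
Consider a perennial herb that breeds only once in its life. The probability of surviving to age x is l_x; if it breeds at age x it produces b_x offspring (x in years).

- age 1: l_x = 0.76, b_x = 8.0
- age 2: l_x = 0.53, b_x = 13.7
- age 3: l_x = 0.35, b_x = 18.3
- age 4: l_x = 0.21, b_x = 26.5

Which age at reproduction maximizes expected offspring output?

Expected offspring if breeding at age x = l_x × b_x:
  age 1: 0.76 × 8.0 = 6.080
  age 2: 0.53 × 13.7 = 7.261
  age 3: 0.35 × 18.3 = 6.405
  age 4: 0.21 × 26.5 = 5.565
Maximum at age 2 (7.261).

2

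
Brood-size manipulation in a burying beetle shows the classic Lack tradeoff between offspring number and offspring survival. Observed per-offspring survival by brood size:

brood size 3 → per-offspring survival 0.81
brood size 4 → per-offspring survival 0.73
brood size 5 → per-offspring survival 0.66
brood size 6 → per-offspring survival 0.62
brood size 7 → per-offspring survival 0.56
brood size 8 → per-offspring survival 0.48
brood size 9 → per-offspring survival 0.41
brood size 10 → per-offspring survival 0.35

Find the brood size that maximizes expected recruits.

Expected recruits = c × s(c):
  c=3: 3 × 0.81 = 2.430
  c=4: 4 × 0.73 = 2.920
  c=5: 5 × 0.66 = 3.300
  c=6: 6 × 0.62 = 3.720
  c=7: 7 × 0.56 = 3.920
  c=8: 8 × 0.48 = 3.840
  c=9: 9 × 0.41 = 3.690
  c=10: 10 × 0.35 = 3.500
Maximum at c = 7 (3.920 recruits).

7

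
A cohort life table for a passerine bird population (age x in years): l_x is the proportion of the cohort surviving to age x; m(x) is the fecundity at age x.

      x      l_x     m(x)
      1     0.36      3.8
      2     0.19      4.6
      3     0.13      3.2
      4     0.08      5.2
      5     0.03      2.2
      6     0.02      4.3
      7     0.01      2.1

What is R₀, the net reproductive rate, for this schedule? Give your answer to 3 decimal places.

3.247

R₀ = Σ l_x m(x):
  age 1: 0.36 × 3.8 = 1.3680
  age 2: 0.19 × 4.6 = 0.8740
  age 3: 0.13 × 3.2 = 0.4160
  age 4: 0.08 × 5.2 = 0.4160
  age 5: 0.03 × 2.2 = 0.0660
  age 6: 0.02 × 4.3 = 0.0860
  age 7: 0.01 × 2.1 = 0.0210
R₀ = 1.3680 + 0.8740 + 0.4160 + 0.4160 + 0.0660 + 0.0860 + 0.0210 = 3.2470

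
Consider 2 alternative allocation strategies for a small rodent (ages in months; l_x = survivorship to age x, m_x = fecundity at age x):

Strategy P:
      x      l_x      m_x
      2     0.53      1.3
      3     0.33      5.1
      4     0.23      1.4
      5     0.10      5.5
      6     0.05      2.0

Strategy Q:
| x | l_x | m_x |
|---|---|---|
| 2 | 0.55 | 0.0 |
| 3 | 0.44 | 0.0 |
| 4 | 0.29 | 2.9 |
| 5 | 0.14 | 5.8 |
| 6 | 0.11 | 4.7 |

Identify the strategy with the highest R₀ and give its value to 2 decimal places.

Strategy P: R₀ = 0.53×1.3 + 0.33×5.1 + 0.23×1.4 + 0.10×5.5 + 0.05×2.0 = 3.3440
Strategy Q: R₀ = 0.55×0.0 + 0.44×0.0 + 0.29×2.9 + 0.14×5.8 + 0.11×4.7 = 2.1700
Highest R₀: strategy P with 3.3440.

3.34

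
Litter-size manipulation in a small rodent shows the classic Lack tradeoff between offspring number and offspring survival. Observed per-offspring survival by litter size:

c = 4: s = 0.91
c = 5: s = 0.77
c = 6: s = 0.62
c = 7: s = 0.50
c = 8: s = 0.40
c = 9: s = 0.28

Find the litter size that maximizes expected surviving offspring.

Expected surviving offspring = c × s(c):
  c=4: 4 × 0.91 = 3.640
  c=5: 5 × 0.77 = 3.850
  c=6: 6 × 0.62 = 3.720
  c=7: 7 × 0.50 = 3.500
  c=8: 8 × 0.40 = 3.200
  c=9: 9 × 0.28 = 2.520
Maximum at c = 5 (3.850 surviving offspring).

5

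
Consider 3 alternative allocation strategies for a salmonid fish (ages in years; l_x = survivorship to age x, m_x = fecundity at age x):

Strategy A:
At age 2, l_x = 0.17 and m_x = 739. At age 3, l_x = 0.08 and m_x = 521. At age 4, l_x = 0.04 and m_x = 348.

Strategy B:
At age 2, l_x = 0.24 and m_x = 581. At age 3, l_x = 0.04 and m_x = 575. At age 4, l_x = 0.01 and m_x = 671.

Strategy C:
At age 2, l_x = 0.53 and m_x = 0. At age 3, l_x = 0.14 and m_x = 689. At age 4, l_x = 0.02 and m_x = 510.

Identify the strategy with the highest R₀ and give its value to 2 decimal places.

181.23

Strategy A: R₀ = 0.17×739 + 0.08×521 + 0.04×348 = 181.2300
Strategy B: R₀ = 0.24×581 + 0.04×575 + 0.01×671 = 169.1500
Strategy C: R₀ = 0.53×0 + 0.14×689 + 0.02×510 = 106.6600
Highest R₀: strategy A with 181.2300.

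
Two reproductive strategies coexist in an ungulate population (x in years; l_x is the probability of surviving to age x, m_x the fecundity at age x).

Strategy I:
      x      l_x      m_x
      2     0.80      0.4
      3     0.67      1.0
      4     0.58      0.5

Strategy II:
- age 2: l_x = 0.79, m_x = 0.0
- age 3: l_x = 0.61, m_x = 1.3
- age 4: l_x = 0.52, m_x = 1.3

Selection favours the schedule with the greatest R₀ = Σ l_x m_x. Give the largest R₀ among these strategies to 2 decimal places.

1.47

Strategy I: R₀ = 0.80×0.4 + 0.67×1.0 + 0.58×0.5 = 1.2800
Strategy II: R₀ = 0.79×0.0 + 0.61×1.3 + 0.52×1.3 = 1.4690
Highest R₀: strategy II with 1.4690.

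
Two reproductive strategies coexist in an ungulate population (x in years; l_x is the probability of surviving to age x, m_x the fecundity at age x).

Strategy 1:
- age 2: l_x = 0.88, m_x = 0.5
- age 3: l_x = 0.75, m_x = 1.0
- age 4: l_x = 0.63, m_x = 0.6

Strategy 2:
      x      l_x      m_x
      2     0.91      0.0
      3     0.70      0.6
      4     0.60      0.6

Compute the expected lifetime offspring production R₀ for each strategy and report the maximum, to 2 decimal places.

1.57

Strategy 1: R₀ = 0.88×0.5 + 0.75×1.0 + 0.63×0.6 = 1.5680
Strategy 2: R₀ = 0.91×0.0 + 0.70×0.6 + 0.60×0.6 = 0.7800
Highest R₀: strategy 1 with 1.5680.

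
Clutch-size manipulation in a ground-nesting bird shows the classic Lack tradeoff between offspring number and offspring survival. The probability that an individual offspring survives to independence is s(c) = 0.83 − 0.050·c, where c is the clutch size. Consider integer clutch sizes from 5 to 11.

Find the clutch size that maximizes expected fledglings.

8

Expected fledglings = c × s(c):
  c=5: 5 × 0.580 = 2.900
  c=6: 6 × 0.530 = 3.180
  c=7: 7 × 0.480 = 3.360
  c=8: 8 × 0.430 = 3.440
  c=9: 9 × 0.380 = 3.420
  c=10: 10 × 0.330 = 3.300
  c=11: 11 × 0.280 = 3.080
Maximum at c = 8 (3.440 fledglings).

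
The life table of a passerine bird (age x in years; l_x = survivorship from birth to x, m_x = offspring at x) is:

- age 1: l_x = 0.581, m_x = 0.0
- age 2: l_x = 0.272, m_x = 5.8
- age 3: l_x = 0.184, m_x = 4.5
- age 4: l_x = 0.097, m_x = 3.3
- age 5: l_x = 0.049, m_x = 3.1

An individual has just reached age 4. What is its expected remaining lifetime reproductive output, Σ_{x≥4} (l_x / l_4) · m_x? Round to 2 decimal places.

4.87

l_4 = 0.097. Conditional survival from age 4 to x is l_x / l_4.
  x=4: (0.097/0.097) × 3.3 = 3.3000
  x=5: (0.049/0.097) × 3.1 = 1.5660
Sum = 3.3000 + 1.5660 = 4.8660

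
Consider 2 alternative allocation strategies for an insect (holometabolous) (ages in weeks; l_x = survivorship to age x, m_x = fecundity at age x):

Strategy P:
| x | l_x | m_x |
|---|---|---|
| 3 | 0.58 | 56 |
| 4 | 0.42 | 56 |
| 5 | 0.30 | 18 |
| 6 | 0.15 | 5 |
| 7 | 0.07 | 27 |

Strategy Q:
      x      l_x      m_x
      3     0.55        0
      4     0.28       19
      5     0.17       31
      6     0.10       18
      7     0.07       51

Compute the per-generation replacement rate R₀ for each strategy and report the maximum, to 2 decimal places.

Strategy P: R₀ = 0.58×56 + 0.42×56 + 0.30×18 + 0.15×5 + 0.07×27 = 64.0400
Strategy Q: R₀ = 0.55×0 + 0.28×19 + 0.17×31 + 0.10×18 + 0.07×51 = 15.9600
Highest R₀: strategy P with 64.0400.

64.04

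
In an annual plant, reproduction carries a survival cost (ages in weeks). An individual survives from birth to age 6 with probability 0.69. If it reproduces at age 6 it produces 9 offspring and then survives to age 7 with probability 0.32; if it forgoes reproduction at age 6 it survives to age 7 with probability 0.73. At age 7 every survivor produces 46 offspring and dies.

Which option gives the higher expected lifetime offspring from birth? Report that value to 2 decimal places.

breed at age 6: R₀ = 0.69 × (9 + 0.32 × 46) = 0.69 × 23.7200 = 16.3668
delay to age 7: R₀ = 0.69 × (0.73 × 46) = 0.69 × 33.5800 = 23.1702
Higher: delay to age 7 (23.1702).

23.17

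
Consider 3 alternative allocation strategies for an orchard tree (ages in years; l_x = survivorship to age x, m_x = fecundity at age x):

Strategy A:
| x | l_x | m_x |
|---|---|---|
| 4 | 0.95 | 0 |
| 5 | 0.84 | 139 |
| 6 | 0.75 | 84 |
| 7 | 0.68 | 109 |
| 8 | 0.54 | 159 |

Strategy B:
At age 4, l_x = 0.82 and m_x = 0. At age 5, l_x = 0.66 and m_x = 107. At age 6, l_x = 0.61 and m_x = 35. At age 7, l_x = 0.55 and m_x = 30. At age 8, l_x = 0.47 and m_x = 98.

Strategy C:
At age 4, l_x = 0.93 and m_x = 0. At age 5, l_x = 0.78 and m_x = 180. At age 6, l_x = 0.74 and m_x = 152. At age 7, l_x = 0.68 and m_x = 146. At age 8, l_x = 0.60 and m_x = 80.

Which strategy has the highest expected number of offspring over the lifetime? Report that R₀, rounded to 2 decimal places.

400.16

Strategy A: R₀ = 0.95×0 + 0.84×139 + 0.75×84 + 0.68×109 + 0.54×159 = 339.7400
Strategy B: R₀ = 0.82×0 + 0.66×107 + 0.61×35 + 0.55×30 + 0.47×98 = 154.5300
Strategy C: R₀ = 0.93×0 + 0.78×180 + 0.74×152 + 0.68×146 + 0.60×80 = 400.1600
Highest R₀: strategy C with 400.1600.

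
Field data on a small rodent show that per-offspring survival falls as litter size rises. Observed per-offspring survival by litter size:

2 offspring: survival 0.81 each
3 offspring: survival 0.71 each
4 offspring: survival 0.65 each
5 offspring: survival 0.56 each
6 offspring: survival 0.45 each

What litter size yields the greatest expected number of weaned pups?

5

Expected weaned pups = c × s(c):
  c=2: 2 × 0.81 = 1.620
  c=3: 3 × 0.71 = 2.130
  c=4: 4 × 0.65 = 2.600
  c=5: 5 × 0.56 = 2.800
  c=6: 6 × 0.45 = 2.700
Maximum at c = 5 (2.800 weaned pups).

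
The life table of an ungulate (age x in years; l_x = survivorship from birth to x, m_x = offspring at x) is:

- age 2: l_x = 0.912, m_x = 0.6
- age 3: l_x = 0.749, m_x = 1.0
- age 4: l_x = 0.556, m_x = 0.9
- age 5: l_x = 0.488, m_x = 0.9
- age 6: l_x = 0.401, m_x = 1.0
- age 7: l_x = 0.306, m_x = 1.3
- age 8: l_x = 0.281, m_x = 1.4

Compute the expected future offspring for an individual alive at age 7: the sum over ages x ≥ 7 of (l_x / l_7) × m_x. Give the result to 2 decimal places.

2.59

l_7 = 0.306. Conditional survival from age 7 to x is l_x / l_7.
  x=7: (0.306/0.306) × 1.3 = 1.3000
  x=8: (0.281/0.306) × 1.4 = 1.2856
Sum = 1.3000 + 1.2856 = 2.5856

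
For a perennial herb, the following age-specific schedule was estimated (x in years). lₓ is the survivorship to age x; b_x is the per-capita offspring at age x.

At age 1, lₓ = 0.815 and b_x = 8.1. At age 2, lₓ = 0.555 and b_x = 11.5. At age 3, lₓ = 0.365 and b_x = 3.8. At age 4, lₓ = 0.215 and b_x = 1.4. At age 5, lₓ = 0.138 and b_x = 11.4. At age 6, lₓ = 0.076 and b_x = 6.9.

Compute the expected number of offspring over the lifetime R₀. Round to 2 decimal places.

16.77

R₀ = Σ lₓ b_x:
  age 1: 0.815 × 8.1 = 6.6015
  age 2: 0.555 × 11.5 = 6.3825
  age 3: 0.365 × 3.8 = 1.3870
  age 4: 0.215 × 1.4 = 0.3010
  age 5: 0.138 × 11.4 = 1.5732
  age 6: 0.076 × 6.9 = 0.5244
R₀ = 6.6015 + 6.3825 + 1.3870 + 0.3010 + 1.5732 + 0.5244 = 16.7696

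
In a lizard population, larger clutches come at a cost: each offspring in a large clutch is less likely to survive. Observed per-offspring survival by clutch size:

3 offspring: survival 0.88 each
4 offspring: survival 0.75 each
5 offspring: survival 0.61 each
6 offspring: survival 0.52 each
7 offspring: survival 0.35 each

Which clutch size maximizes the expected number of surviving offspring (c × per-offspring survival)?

6

Expected surviving offspring = c × s(c):
  c=3: 3 × 0.88 = 2.640
  c=4: 4 × 0.75 = 3.000
  c=5: 5 × 0.61 = 3.050
  c=6: 6 × 0.52 = 3.120
  c=7: 7 × 0.35 = 2.450
Maximum at c = 6 (3.120 surviving offspring).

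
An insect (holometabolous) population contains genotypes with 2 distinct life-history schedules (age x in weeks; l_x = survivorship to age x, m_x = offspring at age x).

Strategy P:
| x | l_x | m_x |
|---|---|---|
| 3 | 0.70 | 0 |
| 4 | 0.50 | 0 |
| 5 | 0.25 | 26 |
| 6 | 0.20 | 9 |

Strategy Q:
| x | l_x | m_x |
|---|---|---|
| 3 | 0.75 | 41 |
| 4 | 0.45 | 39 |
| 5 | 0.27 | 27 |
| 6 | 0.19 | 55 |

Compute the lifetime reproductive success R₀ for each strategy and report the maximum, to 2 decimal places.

66.04

Strategy P: R₀ = 0.70×0 + 0.50×0 + 0.25×26 + 0.20×9 = 8.3000
Strategy Q: R₀ = 0.75×41 + 0.45×39 + 0.27×27 + 0.19×55 = 66.0400
Highest R₀: strategy Q with 66.0400.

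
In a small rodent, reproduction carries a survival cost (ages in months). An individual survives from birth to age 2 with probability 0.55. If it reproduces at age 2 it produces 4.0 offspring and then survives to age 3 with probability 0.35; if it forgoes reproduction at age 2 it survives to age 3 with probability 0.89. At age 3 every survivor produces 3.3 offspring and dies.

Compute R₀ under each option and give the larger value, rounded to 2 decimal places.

2.84

breed at age 2: R₀ = 0.55 × (4.0 + 0.35 × 3.3) = 0.55 × 5.1550 = 2.8352
delay to age 3: R₀ = 0.55 × (0.89 × 3.3) = 0.55 × 2.9370 = 1.6154
Higher: breed at age 2 (2.8352).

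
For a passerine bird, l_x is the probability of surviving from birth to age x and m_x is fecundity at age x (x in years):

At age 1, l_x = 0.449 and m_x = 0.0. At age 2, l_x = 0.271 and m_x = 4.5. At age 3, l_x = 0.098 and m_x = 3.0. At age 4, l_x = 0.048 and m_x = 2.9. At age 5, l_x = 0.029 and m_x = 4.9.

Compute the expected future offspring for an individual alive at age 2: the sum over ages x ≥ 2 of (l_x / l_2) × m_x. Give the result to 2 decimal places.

6.62

l_2 = 0.271. Conditional survival from age 2 to x is l_x / l_2.
  x=2: (0.271/0.271) × 4.5 = 4.5000
  x=3: (0.098/0.271) × 3.0 = 1.0849
  x=4: (0.048/0.271) × 2.9 = 0.5137
  x=5: (0.029/0.271) × 4.9 = 0.5244
Sum = 4.5000 + 1.0849 + 0.5137 + 0.5244 = 6.6229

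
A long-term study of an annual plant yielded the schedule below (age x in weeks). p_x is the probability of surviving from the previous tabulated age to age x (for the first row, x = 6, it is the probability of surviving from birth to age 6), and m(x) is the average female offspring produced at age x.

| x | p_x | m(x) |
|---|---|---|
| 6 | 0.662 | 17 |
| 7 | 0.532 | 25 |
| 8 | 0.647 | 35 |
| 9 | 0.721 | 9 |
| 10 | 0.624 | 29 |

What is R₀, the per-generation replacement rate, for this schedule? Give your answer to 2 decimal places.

32.49

Survivorship from birth: l_x = p_6·p_7·…·p_x.
  l_6 = 0.66200
  l_7 = 0.35218
  l_8 = 0.22786
  l_9 = 0.16429
  l_10 = 0.10252
R₀ = Σ l_x m(x):
  age 6: 0.66200 × 17 = 11.2540
  age 7: 0.35218 × 25 = 8.8045
  age 8: 0.22786 × 35 = 7.9751
  age 9: 0.16429 × 9 = 1.4786
  age 10: 0.10252 × 29 = 2.9731
R₀ = 11.2540 + 8.8045 + 7.9751 + 1.4786 + 2.9731 = 32.4853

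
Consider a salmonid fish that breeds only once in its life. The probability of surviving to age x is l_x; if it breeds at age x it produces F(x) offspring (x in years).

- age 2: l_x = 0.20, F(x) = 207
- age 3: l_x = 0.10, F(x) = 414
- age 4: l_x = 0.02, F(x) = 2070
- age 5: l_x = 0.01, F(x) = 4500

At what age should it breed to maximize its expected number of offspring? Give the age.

5

Expected offspring if breeding at age x = l_x × F(x):
  age 2: 0.20 × 207 = 41.400
  age 3: 0.10 × 414 = 41.400
  age 4: 0.02 × 2070 = 41.400
  age 5: 0.01 × 4500 = 45.000
Maximum at age 5 (45.000).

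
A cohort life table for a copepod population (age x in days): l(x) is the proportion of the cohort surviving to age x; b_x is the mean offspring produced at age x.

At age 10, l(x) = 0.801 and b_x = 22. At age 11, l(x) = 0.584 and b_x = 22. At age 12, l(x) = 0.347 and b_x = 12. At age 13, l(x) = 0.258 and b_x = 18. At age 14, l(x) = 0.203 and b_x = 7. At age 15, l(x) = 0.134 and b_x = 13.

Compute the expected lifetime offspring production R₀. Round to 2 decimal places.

R₀ = Σ l(x) b_x:
  age 10: 0.801 × 22 = 17.6220
  age 11: 0.584 × 22 = 12.8480
  age 12: 0.347 × 12 = 4.1640
  age 13: 0.258 × 18 = 4.6440
  age 14: 0.203 × 7 = 1.4210
  age 15: 0.134 × 13 = 1.7420
R₀ = 17.6220 + 12.8480 + 4.1640 + 4.6440 + 1.4210 + 1.7420 = 42.4410

42.44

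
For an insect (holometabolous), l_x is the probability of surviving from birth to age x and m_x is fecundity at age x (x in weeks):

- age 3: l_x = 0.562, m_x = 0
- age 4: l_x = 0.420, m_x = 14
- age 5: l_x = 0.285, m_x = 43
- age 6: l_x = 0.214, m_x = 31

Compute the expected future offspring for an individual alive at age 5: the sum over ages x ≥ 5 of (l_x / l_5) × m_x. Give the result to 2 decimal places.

66.28

l_5 = 0.285. Conditional survival from age 5 to x is l_x / l_5.
  x=5: (0.285/0.285) × 43 = 43.0000
  x=6: (0.214/0.285) × 31 = 23.2772
Sum = 43.0000 + 23.2772 = 66.2772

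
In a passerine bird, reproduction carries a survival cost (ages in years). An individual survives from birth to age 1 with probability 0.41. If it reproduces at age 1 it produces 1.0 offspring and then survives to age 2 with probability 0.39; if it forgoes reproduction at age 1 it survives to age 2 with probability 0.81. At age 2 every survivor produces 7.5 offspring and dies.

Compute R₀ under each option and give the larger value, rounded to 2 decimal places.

2.49

breed at age 1: R₀ = 0.41 × (1.0 + 0.39 × 7.5) = 0.41 × 3.9250 = 1.6093
delay to age 2: R₀ = 0.41 × (0.81 × 7.5) = 0.41 × 6.0750 = 2.4907
Higher: delay to age 2 (2.4907).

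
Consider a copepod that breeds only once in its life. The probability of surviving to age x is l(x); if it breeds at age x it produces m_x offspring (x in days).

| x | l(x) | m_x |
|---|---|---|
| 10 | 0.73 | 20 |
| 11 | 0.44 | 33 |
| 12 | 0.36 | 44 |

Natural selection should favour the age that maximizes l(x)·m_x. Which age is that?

Expected offspring if breeding at age x = l(x) × m_x:
  age 10: 0.73 × 20 = 14.600
  age 11: 0.44 × 33 = 14.520
  age 12: 0.36 × 44 = 15.840
Maximum at age 12 (15.840).

12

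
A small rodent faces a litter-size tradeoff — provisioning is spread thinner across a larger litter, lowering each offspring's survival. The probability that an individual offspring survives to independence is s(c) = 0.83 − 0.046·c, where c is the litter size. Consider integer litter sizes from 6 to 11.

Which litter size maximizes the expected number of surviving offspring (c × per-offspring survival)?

Expected surviving offspring = c × s(c):
  c=6: 6 × 0.554 = 3.324
  c=7: 7 × 0.508 = 3.556
  c=8: 8 × 0.462 = 3.696
  c=9: 9 × 0.416 = 3.744
  c=10: 10 × 0.370 = 3.700
  c=11: 11 × 0.324 = 3.564
Maximum at c = 9 (3.744 surviving offspring).

9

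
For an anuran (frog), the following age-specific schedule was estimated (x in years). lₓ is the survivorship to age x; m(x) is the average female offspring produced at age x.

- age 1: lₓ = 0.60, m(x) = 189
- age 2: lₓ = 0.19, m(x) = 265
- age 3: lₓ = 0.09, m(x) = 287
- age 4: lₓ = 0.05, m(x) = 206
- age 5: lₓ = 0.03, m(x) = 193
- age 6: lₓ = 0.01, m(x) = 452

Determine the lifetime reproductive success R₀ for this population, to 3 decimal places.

R₀ = Σ lₓ m(x):
  age 1: 0.60 × 189 = 113.4000
  age 2: 0.19 × 265 = 50.3500
  age 3: 0.09 × 287 = 25.8300
  age 4: 0.05 × 206 = 10.3000
  age 5: 0.03 × 193 = 5.7900
  age 6: 0.01 × 452 = 4.5200
R₀ = 113.4000 + 50.3500 + 25.8300 + 10.3000 + 5.7900 + 4.5200 = 210.1900

210.190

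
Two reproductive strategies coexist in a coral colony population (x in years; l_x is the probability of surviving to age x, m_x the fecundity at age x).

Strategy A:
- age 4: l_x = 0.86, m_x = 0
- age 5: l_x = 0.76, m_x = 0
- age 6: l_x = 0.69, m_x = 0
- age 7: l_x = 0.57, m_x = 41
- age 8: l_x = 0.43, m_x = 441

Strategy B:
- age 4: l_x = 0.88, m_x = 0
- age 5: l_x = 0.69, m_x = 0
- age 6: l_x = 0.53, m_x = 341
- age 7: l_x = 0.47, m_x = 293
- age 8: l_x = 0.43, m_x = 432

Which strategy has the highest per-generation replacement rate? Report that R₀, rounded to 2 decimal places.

504.20

Strategy A: R₀ = 0.86×0 + 0.76×0 + 0.69×0 + 0.57×41 + 0.43×441 = 213.0000
Strategy B: R₀ = 0.88×0 + 0.69×0 + 0.53×341 + 0.47×293 + 0.43×432 = 504.2000
Highest R₀: strategy B with 504.2000.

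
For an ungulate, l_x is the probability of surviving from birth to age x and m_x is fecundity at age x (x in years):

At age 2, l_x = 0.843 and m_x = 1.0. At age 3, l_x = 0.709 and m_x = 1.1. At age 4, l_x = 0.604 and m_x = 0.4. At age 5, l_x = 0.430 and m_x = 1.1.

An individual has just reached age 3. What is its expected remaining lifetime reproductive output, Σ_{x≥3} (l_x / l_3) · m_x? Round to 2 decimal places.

l_3 = 0.709. Conditional survival from age 3 to x is l_x / l_3.
  x=3: (0.709/0.709) × 1.1 = 1.1000
  x=4: (0.604/0.709) × 0.4 = 0.3408
  x=5: (0.430/0.709) × 1.1 = 0.6671
Sum = 1.1000 + 0.3408 + 0.6671 = 2.1079

2.11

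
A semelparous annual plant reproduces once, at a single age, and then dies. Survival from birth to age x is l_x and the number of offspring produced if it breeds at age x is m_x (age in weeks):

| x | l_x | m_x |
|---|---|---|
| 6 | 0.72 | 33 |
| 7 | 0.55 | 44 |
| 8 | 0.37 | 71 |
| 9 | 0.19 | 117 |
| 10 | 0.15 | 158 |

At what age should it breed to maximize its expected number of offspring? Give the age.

Expected offspring if breeding at age x = l_x × m_x:
  age 6: 0.72 × 33 = 23.760
  age 7: 0.55 × 44 = 24.200
  age 8: 0.37 × 71 = 26.270
  age 9: 0.19 × 117 = 22.230
  age 10: 0.15 × 158 = 23.700
Maximum at age 8 (26.270).

8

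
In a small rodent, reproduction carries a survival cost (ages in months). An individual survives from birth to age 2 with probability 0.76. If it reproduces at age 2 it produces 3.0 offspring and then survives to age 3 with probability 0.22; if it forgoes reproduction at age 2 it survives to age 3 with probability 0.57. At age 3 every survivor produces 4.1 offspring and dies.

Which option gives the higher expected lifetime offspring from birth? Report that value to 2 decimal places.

breed at age 2: R₀ = 0.76 × (3.0 + 0.22 × 4.1) = 0.76 × 3.9020 = 2.9655
delay to age 3: R₀ = 0.76 × (0.57 × 4.1) = 0.76 × 2.3370 = 1.7761
Higher: breed at age 2 (2.9655).

2.97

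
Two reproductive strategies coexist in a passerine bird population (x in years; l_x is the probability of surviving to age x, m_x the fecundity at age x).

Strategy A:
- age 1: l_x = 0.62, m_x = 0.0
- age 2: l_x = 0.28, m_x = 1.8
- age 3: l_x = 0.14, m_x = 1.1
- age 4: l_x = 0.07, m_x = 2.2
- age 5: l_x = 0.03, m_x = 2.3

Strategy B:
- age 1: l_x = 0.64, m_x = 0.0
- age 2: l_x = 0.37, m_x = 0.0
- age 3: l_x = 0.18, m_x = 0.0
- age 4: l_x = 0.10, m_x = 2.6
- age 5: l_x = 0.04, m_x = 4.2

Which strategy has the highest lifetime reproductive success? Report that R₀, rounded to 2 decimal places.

0.88

Strategy A: R₀ = 0.62×0.0 + 0.28×1.8 + 0.14×1.1 + 0.07×2.2 + 0.03×2.3 = 0.8810
Strategy B: R₀ = 0.64×0.0 + 0.37×0.0 + 0.18×0.0 + 0.10×2.6 + 0.04×4.2 = 0.4280
Highest R₀: strategy A with 0.8810.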